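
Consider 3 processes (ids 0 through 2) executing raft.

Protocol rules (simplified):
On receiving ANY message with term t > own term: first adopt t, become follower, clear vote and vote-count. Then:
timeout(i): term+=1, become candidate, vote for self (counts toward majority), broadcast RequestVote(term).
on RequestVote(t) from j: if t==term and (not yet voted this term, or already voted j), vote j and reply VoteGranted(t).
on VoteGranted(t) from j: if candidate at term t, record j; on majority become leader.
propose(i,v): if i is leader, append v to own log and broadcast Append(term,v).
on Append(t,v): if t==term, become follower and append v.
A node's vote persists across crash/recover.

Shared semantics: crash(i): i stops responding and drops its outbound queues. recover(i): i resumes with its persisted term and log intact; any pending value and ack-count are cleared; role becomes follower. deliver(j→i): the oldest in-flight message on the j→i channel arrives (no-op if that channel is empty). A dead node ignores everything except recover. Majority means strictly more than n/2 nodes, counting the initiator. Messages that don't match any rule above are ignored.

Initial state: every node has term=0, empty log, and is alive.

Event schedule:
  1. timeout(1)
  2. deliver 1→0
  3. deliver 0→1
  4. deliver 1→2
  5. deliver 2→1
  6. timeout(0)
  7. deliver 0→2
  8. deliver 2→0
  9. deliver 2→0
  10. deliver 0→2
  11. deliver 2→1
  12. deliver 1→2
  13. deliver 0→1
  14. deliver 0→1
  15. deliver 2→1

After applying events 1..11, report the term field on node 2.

2

[1] timeout(1) → N1(cand t1 [-])
[2] deliver 1→0 → N0(foll t1 [-])
[3] deliver 0→1 → N1(lead t1 [-])
[4] deliver 1→2 → N2(foll t1 [-])
[5] deliver 2→1 → ∅
[6] timeout(0) → N0(cand t2 [-])
[7] deliver 0→2 → N2(foll t2 [-])
[8] deliver 2→0 → N0(lead t2 [-])
[9] deliver 2→0 → ∅
[10] deliver 0→2 → ∅
[11] deliver 2→1 → ∅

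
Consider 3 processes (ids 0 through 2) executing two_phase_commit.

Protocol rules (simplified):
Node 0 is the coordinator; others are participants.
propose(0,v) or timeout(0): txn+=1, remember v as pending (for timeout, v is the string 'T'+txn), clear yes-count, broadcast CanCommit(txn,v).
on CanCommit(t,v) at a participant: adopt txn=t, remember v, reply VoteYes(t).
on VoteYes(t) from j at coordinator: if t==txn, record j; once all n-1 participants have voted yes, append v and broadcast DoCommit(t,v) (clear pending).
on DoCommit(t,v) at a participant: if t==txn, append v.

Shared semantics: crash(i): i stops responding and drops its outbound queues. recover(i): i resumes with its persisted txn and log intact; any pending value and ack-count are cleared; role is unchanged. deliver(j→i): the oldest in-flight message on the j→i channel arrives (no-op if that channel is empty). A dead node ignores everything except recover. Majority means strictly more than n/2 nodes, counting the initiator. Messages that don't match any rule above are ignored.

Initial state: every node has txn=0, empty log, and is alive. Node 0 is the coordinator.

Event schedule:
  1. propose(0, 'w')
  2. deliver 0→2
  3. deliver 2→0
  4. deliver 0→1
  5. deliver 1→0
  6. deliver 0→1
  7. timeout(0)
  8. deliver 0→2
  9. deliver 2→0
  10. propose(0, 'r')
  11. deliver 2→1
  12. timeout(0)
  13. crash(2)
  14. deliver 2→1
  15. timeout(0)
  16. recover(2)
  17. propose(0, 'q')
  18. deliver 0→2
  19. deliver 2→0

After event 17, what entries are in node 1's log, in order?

w

1. propose(0,'w'):  <0:coor t1 ->
2. deliver 0→2:  <2:part t1 ->
3. deliver 2→0:  nop
4. deliver 0→1:  <1:part t1 ->
5. deliver 1→0:  <0:coor t1 w>
6. deliver 0→1:  <1:part t1 w>
7. timeout(0):  <0:coor t2 w>
8. deliver 0→2:  <2:part t1 w>
9. deliver 2→0:  nop
10. propose(0,'r'):  <0:coor t3 w>
11. deliver 2→1:  nop
12. timeout(0):  <0:coor t4 w>
13. crash(2):  <2:✗part t1 w>
14. deliver 2→1:  nop
15. timeout(0):  <0:coor t5 w>
16. recover(2):  <2:part t1 w>
17. propose(0,'q'):  <0:coor t6 w>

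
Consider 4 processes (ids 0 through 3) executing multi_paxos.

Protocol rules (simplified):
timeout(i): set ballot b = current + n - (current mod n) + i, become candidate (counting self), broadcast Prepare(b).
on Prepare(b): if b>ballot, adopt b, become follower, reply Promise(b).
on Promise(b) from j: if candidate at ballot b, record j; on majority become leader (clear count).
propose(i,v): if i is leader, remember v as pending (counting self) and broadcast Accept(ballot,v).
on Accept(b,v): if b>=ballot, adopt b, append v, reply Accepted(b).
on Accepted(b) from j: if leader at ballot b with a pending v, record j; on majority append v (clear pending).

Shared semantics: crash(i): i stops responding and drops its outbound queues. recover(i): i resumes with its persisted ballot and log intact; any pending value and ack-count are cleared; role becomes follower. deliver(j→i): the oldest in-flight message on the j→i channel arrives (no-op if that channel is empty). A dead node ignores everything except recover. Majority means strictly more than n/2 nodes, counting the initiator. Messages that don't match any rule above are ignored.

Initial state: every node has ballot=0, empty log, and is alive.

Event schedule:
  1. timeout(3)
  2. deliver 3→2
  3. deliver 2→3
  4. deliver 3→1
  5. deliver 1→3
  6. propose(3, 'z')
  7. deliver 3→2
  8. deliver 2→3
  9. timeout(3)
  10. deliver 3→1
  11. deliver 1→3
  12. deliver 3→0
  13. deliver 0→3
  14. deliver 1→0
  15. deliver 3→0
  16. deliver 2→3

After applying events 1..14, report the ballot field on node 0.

[1] timeout(3) → N3(cand b7 [-])
[2] deliver 3→2 → N2(foll b7 [-])
[3] deliver 2→3 → ∅
[4] deliver 3→1 → N1(foll b7 [-])
[5] deliver 1→3 → N3(lead b7 [-])
[6] propose(3,'z') → ∅
[7] deliver 3→2 → N2(foll b7 [z])
[8] deliver 2→3 → ∅
[9] timeout(3) → N3(cand b11 [-])
[10] deliver 3→1 → N1(foll b7 [z])
[11] deliver 1→3 → ∅
[12] deliver 3→0 → N0(foll b7 [-])
[13] deliver 0→3 → ∅
[14] deliver 1→0 → ∅

7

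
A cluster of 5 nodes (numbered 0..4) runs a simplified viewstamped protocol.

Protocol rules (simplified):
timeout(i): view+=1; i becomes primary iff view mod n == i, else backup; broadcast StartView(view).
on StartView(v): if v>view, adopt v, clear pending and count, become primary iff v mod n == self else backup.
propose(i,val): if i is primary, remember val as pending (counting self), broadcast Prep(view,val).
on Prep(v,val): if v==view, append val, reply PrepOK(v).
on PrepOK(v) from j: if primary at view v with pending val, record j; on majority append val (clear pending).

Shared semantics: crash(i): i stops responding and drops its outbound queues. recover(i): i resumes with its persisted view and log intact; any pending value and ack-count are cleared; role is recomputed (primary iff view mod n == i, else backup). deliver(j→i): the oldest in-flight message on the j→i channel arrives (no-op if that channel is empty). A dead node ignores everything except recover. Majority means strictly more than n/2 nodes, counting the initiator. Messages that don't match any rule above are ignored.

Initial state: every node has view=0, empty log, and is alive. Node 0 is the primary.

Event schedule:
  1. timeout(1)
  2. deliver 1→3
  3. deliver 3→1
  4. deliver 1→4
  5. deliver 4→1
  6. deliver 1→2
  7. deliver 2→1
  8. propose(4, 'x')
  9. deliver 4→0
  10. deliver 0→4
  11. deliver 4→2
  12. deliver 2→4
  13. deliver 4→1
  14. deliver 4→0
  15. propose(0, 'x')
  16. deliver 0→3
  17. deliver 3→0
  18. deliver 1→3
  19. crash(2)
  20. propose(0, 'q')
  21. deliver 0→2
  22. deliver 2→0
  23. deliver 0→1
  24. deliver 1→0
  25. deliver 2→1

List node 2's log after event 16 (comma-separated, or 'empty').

[1] timeout(1) → N1(prim v1 [-])
[2] deliver 1→3 → N3(back v1 [-])
[3] deliver 3→1 → ∅
[4] deliver 1→4 → N4(back v1 [-])
[5] deliver 4→1 → ∅
[6] deliver 1→2 → N2(back v1 [-])
[7] deliver 2→1 → ∅
[8] propose(4,'x') → ∅
[9] deliver 4→0 → ∅
[10] deliver 0→4 → ∅
[11] deliver 4→2 → ∅
[12] deliver 2→4 → ∅
[13] deliver 4→1 → ∅
[14] deliver 4→0 → ∅
[15] propose(0,'x') → ∅
[16] deliver 0→3 → ∅

empty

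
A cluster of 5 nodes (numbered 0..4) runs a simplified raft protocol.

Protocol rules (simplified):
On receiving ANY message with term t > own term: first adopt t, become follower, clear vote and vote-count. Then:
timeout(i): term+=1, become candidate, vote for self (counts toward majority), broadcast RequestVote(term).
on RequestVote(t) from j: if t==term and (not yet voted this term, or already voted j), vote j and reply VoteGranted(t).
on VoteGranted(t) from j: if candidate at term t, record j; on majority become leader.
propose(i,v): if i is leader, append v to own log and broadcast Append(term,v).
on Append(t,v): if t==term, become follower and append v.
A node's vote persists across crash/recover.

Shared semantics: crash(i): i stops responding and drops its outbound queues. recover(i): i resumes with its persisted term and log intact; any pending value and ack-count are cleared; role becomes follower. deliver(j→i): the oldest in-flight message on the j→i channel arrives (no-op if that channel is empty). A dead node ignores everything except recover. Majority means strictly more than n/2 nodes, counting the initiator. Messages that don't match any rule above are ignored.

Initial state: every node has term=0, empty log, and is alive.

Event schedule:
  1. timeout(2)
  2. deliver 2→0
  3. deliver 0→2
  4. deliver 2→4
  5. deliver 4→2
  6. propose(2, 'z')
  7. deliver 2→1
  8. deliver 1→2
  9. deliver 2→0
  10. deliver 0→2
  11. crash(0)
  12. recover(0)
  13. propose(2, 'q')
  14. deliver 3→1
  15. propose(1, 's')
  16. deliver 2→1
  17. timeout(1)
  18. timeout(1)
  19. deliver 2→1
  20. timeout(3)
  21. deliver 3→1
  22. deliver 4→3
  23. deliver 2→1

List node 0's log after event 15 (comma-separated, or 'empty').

e1 timeout(2): 2[cand,t=1,-]
e2 deliver 2→0: 0[foll,t=1,-]
e3 deliver 0→2: ·
e4 deliver 2→4: 4[foll,t=1,-]
e5 deliver 4→2: 2[lead,t=1,-]
e6 propose(2,'z'): 2[lead,t=1,z]
e7 deliver 2→1: 1[foll,t=1,-]
e8 deliver 1→2: ·
e9 deliver 2→0: 0[foll,t=1,z]
e10 deliver 0→2: ·
e11 crash(0): 0[✗foll,t=1,z]
e12 recover(0): 0[foll,t=1,z]
e13 propose(2,'q'): 2[lead,t=1,z,q]
e14 deliver 3→1: ·
e15 propose(1,'s'): ·

z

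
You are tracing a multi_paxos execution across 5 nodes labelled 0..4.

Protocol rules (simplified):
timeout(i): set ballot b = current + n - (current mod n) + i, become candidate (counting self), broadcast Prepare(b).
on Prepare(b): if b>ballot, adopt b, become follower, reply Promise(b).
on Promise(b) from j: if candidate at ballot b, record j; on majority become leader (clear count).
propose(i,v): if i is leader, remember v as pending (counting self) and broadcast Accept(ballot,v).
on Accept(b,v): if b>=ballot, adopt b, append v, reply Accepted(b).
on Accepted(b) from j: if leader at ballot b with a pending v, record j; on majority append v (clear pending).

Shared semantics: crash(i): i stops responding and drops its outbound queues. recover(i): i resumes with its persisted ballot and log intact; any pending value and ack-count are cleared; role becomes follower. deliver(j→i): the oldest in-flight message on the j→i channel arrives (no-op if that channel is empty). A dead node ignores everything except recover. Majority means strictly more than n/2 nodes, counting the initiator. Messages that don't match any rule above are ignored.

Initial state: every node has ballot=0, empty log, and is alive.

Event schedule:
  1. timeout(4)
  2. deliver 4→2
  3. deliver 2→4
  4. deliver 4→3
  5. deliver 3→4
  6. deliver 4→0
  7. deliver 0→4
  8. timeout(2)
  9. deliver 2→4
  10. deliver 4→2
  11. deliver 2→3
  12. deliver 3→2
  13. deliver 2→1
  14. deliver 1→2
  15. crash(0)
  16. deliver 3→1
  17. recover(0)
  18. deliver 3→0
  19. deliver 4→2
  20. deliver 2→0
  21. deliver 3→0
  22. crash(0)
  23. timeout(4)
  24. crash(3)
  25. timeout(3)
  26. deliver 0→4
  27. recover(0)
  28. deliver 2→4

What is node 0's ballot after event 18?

9

[1] timeout(4) → N4(cand b9 [-])
[2] deliver 4→2 → N2(foll b9 [-])
[3] deliver 2→4 → ∅
[4] deliver 4→3 → N3(foll b9 [-])
[5] deliver 3→4 → N4(lead b9 [-])
[6] deliver 4→0 → N0(foll b9 [-])
[7] deliver 0→4 → ∅
[8] timeout(2) → N2(cand b12 [-])
[9] deliver 2→4 → N4(foll b12 [-])
[10] deliver 4→2 → ∅
[11] deliver 2→3 → N3(foll b12 [-])
[12] deliver 3→2 → N2(lead b12 [-])
[13] deliver 2→1 → N1(foll b12 [-])
[14] deliver 1→2 → ∅
[15] crash(0) → N0(✗foll b9 [-])
[16] deliver 3→1 → ∅
[17] recover(0) → N0(foll b9 [-])
[18] deliver 3→0 → ∅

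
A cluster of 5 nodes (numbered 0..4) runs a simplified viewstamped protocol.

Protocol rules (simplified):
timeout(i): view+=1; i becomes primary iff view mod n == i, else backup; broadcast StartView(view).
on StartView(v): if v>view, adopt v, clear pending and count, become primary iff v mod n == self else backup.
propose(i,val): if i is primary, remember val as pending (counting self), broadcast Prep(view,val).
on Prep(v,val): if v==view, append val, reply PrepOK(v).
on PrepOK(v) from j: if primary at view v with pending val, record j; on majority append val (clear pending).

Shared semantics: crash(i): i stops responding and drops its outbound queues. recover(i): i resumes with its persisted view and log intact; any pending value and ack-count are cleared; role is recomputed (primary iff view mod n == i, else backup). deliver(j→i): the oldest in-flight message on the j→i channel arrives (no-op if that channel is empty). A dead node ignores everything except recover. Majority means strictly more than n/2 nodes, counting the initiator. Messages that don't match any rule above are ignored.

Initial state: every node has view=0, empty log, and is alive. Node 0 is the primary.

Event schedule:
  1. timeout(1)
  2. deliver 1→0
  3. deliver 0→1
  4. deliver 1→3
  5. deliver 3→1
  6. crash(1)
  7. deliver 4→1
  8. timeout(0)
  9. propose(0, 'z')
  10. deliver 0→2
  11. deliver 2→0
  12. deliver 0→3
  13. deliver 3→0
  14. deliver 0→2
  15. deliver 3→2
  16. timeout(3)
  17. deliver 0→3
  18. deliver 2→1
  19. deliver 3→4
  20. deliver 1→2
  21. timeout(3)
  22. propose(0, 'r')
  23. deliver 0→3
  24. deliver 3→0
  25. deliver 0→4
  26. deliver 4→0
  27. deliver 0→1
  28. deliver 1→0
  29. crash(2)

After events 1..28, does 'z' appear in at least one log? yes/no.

step 1 timeout(1): 1={prim,v=1,log=-}
step 2 deliver 1→0: 0={back,v=1,log=-}
step 3 deliver 0→1: —
step 4 deliver 1→3: 3={back,v=1,log=-}
step 5 deliver 3→1: —
step 6 crash(1): 1={✗prim,v=1,log=-}
step 7 deliver 4→1: —
step 8 timeout(0): 0={back,v=2,log=-}
step 9 propose(0,'z'): —
step 10 deliver 0→2: 2={prim,v=2,log=-}
step 11 deliver 2→0: —
step 12 deliver 0→3: 3={back,v=2,log=-}
step 13 deliver 3→0: —
step 14 deliver 0→2: —
step 15 deliver 3→2: —
step 16 timeout(3): 3={prim,v=3,log=-}
step 17 deliver 0→3: —
step 18 deliver 2→1: —
step 19 deliver 3→4: 4={back,v=3,log=-}
step 20 deliver 1→2: —
step 21 timeout(3): 3={back,v=4,log=-}
step 22 propose(0,'r'): —
step 23 deliver 0→3: —
step 24 deliver 3→0: 0={back,v=3,log=-}
step 25 deliver 0→4: —
step 26 deliver 4→0: —
step 27 deliver 0→1: —
step 28 deliver 1→0: —

no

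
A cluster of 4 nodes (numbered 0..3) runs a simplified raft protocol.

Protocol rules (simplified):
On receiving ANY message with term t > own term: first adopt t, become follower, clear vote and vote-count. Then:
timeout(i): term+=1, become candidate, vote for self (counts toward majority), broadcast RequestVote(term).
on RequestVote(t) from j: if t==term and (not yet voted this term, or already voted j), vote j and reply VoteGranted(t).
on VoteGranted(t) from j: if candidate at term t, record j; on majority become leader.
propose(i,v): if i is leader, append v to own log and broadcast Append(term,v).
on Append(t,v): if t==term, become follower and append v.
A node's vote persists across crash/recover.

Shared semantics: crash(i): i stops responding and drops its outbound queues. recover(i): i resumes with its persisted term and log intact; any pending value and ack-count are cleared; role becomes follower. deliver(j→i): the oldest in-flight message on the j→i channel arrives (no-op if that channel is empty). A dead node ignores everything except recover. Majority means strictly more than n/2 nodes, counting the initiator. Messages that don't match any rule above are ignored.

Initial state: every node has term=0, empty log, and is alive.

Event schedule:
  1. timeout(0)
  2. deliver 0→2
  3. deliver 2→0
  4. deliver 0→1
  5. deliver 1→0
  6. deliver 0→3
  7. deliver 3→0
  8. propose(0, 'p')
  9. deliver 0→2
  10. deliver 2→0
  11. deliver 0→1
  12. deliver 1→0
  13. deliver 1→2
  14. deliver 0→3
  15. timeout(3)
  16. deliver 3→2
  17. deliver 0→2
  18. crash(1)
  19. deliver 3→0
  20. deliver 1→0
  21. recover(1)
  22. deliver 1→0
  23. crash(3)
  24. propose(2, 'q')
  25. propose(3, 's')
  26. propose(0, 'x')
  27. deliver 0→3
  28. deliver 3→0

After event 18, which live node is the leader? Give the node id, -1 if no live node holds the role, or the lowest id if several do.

1. timeout(0):  <0:cand t1 ->
2. deliver 0→2:  <2:foll t1 ->
3. deliver 2→0:  nop
4. deliver 0→1:  <1:foll t1 ->
5. deliver 1→0:  <0:lead t1 ->
6. deliver 0→3:  <3:foll t1 ->
7. deliver 3→0:  nop
8. propose(0,'p'):  <0:lead t1 p>
9. deliver 0→2:  <2:foll t1 p>
10. deliver 2→0:  nop
11. deliver 0→1:  <1:foll t1 p>
12. deliver 1→0:  nop
13. deliver 1→2:  nop
14. deliver 0→3:  <3:foll t1 p>
15. timeout(3):  <3:cand t2 p>
16. deliver 3→2:  <2:foll t2 p>
17. deliver 0→2:  nop
18. crash(1):  <1:✗foll t1 p>

0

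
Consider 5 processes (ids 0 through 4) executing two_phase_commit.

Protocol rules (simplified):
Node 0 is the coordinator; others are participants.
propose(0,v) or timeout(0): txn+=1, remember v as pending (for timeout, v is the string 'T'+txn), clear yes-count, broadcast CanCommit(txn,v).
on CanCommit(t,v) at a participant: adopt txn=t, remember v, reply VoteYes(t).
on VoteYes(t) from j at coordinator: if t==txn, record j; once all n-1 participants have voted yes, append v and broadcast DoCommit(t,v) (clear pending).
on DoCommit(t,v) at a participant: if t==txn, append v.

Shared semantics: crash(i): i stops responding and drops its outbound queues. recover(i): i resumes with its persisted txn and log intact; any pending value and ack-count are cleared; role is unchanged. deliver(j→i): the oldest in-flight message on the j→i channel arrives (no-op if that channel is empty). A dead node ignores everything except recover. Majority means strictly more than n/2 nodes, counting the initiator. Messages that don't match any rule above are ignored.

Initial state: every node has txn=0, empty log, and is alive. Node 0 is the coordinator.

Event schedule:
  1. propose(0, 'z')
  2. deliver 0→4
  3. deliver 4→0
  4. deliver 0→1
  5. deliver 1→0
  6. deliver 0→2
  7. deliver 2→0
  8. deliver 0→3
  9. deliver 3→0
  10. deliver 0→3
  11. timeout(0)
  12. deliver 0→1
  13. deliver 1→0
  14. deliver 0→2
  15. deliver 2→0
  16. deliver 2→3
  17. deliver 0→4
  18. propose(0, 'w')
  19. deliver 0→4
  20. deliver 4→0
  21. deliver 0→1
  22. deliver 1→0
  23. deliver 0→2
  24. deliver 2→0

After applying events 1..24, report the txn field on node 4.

after 1 — propose(0,'z'): n0:coor/t1/[-]
after 2 — deliver 0→4: n4:part/t1/[-]
after 3 — deliver 4→0: ·
after 4 — deliver 0→1: n1:part/t1/[-]
after 5 — deliver 1→0: ·
after 6 — deliver 0→2: n2:part/t1/[-]
after 7 — deliver 2→0: ·
after 8 — deliver 0→3: n3:part/t1/[-]
after 9 — deliver 3→0: n0:coor/t1/[z]
after 10 — deliver 0→3: n3:part/t1/[z]
after 11 — timeout(0): n0:coor/t2/[z]
after 12 — deliver 0→1: n1:part/t1/[z]
after 13 — deliver 1→0: ·
after 14 — deliver 0→2: n2:part/t1/[z]
after 15 — deliver 2→0: ·
after 16 — deliver 2→3: ·
after 17 — deliver 0→4: n4:part/t1/[z]
after 18 — propose(0,'w'): n0:coor/t3/[z]
after 19 — deliver 0→4: n4:part/t2/[z]
after 20 — deliver 4→0: ·
after 21 — deliver 0→1: n1:part/t2/[z]
after 22 — deliver 1→0: ·
after 23 — deliver 0→2: n2:part/t2/[z]
after 24 — deliver 2→0: ·

2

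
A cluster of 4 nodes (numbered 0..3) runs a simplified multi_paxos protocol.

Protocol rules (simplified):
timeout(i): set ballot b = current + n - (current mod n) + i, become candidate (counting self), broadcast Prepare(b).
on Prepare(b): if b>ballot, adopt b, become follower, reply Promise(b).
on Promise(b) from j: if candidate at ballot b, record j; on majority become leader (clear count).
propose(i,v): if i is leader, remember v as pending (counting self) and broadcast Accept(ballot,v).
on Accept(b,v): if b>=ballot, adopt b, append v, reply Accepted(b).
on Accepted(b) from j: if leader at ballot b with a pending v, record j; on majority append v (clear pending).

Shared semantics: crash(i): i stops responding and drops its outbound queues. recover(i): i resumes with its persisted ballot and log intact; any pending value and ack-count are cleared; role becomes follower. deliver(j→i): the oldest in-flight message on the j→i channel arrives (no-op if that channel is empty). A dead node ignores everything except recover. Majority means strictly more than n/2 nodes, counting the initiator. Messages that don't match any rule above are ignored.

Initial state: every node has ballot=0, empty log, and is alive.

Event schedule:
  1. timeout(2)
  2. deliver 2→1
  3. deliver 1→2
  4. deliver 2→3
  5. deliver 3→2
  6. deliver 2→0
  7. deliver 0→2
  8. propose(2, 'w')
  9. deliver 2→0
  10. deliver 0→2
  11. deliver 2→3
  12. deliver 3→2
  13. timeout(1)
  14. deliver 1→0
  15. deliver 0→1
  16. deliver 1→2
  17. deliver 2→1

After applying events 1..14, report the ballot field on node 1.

9

[1] timeout(2) → N2(cand b6 [-])
[2] deliver 2→1 → N1(foll b6 [-])
[3] deliver 1→2 → ∅
[4] deliver 2→3 → N3(foll b6 [-])
[5] deliver 3→2 → N2(lead b6 [-])
[6] deliver 2→0 → N0(foll b6 [-])
[7] deliver 0→2 → ∅
[8] propose(2,'w') → ∅
[9] deliver 2→0 → N0(foll b6 [w])
[10] deliver 0→2 → ∅
[11] deliver 2→3 → N3(foll b6 [w])
[12] deliver 3→2 → N2(lead b6 [w])
[13] timeout(1) → N1(cand b9 [-])
[14] deliver 1→0 → N0(foll b9 [w])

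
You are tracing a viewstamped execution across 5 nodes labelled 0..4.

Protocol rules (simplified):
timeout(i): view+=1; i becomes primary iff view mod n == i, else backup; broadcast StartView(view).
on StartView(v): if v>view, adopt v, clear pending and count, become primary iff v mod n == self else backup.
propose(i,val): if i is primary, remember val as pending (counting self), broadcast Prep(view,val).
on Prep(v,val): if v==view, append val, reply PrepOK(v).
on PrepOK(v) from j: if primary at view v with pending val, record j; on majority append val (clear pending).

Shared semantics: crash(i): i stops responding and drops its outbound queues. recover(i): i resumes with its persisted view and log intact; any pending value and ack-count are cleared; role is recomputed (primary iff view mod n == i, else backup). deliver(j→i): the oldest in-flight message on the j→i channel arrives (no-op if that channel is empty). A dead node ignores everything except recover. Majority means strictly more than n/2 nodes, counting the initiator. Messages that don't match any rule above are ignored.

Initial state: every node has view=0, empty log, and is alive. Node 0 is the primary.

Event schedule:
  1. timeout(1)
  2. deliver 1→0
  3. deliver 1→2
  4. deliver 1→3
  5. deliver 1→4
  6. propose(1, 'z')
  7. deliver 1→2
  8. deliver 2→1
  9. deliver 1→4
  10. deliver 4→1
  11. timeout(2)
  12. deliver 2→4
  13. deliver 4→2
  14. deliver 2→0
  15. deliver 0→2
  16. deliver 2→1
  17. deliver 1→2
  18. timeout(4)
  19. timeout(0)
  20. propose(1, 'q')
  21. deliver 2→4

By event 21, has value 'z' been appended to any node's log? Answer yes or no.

yes

after 1 — timeout(1): n1:prim/v1/[-]
after 2 — deliver 1→0: n0:back/v1/[-]
after 3 — deliver 1→2: n2:back/v1/[-]
after 4 — deliver 1→3: n3:back/v1/[-]
after 5 — deliver 1→4: n4:back/v1/[-]
after 6 — propose(1,'z'): ·
after 7 — deliver 1→2: n2:back/v1/[z]
after 8 — deliver 2→1: ·
after 9 — deliver 1→4: n4:back/v1/[z]
after 10 — deliver 4→1: n1:prim/v1/[z]
after 11 — timeout(2): n2:prim/v2/[z]
after 12 — deliver 2→4: n4:back/v2/[z]
after 13 — deliver 4→2: ·
after 14 — deliver 2→0: n0:back/v2/[-]
after 15 — deliver 0→2: ·
after 16 — deliver 2→1: n1:back/v2/[z]
after 17 — deliver 1→2: ·
after 18 — timeout(4): n4:back/v3/[z]
after 19 — timeout(0): n0:back/v3/[-]
after 20 — propose(1,'q'): ·
after 21 — deliver 2→4: ·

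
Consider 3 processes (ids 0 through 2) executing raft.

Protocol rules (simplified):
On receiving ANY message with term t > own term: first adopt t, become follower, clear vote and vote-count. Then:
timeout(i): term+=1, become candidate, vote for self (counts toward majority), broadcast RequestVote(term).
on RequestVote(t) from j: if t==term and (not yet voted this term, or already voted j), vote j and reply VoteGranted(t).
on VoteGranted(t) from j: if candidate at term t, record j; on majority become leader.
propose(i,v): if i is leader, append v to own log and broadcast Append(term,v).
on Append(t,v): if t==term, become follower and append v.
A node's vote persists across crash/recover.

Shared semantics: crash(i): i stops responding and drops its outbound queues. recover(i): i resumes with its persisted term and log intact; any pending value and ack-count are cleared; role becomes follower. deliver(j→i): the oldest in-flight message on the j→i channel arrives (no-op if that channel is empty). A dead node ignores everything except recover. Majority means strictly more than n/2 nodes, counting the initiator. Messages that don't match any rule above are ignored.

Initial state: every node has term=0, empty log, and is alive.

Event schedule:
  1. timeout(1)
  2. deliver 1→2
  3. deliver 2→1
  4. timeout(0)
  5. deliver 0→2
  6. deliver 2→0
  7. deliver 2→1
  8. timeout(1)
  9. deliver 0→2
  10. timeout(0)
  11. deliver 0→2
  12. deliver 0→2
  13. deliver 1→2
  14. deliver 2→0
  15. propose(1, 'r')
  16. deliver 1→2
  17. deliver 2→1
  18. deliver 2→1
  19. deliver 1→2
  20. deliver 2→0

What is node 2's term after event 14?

2

[1] timeout(1) → N1(cand t1 [-])
[2] deliver 1→2 → N2(foll t1 [-])
[3] deliver 2→1 → N1(lead t1 [-])
[4] timeout(0) → N0(cand t1 [-])
[5] deliver 0→2 → ∅
[6] deliver 2→0 → ∅
[7] deliver 2→1 → ∅
[8] timeout(1) → N1(cand t2 [-])
[9] deliver 0→2 → ∅
[10] timeout(0) → N0(cand t2 [-])
[11] deliver 0→2 → N2(foll t2 [-])
[12] deliver 0→2 → ∅
[13] deliver 1→2 → ∅
[14] deliver 2→0 → N0(lead t2 [-])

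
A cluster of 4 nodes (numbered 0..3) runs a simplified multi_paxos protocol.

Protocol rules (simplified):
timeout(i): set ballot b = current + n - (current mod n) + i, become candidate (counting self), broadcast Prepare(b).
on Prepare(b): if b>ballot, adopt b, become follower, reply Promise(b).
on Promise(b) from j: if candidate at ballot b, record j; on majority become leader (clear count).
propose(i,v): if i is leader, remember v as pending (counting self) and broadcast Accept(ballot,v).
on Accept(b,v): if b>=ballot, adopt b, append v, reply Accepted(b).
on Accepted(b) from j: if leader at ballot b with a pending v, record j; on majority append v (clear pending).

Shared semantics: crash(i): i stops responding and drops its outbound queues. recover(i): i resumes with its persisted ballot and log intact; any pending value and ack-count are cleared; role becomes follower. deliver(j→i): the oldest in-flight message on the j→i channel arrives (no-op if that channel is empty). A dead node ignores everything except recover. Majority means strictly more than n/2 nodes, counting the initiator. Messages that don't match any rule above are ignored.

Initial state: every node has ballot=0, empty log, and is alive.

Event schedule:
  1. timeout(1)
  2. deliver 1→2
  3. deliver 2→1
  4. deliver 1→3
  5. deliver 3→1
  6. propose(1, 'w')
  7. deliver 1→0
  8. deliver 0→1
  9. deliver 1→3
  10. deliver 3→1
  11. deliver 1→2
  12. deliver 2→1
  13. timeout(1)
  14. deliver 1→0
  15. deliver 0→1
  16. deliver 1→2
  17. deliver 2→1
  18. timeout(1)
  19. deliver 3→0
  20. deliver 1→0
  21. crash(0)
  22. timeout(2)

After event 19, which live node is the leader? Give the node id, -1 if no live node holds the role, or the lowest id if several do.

-1

step 1 timeout(1): 1={cand,b=5,log=-}
step 2 deliver 1→2: 2={foll,b=5,log=-}
step 3 deliver 2→1: —
step 4 deliver 1→3: 3={foll,b=5,log=-}
step 5 deliver 3→1: 1={lead,b=5,log=-}
step 6 propose(1,'w'): —
step 7 deliver 1→0: 0={foll,b=5,log=-}
step 8 deliver 0→1: —
step 9 deliver 1→3: 3={foll,b=5,log=w}
step 10 deliver 3→1: —
step 11 deliver 1→2: 2={foll,b=5,log=w}
step 12 deliver 2→1: 1={lead,b=5,log=w}
step 13 timeout(1): 1={cand,b=9,log=w}
step 14 deliver 1→0: 0={foll,b=5,log=w}
step 15 deliver 0→1: —
step 16 deliver 1→2: 2={foll,b=9,log=w}
step 17 deliver 2→1: —
step 18 timeout(1): 1={cand,b=13,log=w}
step 19 deliver 3→0: —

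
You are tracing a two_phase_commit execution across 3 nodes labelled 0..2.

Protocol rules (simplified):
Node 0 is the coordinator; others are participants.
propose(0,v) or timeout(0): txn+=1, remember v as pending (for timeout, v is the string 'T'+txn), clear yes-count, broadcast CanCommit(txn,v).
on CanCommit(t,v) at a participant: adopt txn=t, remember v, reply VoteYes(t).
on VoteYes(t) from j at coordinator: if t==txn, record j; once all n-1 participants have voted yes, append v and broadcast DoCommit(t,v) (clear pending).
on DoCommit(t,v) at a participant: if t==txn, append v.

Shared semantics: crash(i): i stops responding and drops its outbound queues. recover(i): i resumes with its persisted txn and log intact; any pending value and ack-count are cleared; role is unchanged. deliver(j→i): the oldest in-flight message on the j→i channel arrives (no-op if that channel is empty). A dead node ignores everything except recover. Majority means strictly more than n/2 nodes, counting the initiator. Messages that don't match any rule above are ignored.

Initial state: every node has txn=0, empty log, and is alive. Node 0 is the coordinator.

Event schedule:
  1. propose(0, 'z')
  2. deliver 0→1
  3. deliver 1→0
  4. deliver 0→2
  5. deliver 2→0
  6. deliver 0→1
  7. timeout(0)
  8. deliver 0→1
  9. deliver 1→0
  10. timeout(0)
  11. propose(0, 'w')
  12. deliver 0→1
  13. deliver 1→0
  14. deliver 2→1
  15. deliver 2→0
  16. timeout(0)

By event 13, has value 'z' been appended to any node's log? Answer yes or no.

yes

after 1 — propose(0,'z'): n0:coor/t1/[-]
after 2 — deliver 0→1: n1:part/t1/[-]
after 3 — deliver 1→0: ·
after 4 — deliver 0→2: n2:part/t1/[-]
after 5 — deliver 2→0: n0:coor/t1/[z]
after 6 — deliver 0→1: n1:part/t1/[z]
after 7 — timeout(0): n0:coor/t2/[z]
after 8 — deliver 0→1: n1:part/t2/[z]
after 9 — deliver 1→0: ·
after 10 — timeout(0): n0:coor/t3/[z]
after 11 — propose(0,'w'): n0:coor/t4/[z]
after 12 — deliver 0→1: n1:part/t3/[z]
after 13 — deliver 1→0: ·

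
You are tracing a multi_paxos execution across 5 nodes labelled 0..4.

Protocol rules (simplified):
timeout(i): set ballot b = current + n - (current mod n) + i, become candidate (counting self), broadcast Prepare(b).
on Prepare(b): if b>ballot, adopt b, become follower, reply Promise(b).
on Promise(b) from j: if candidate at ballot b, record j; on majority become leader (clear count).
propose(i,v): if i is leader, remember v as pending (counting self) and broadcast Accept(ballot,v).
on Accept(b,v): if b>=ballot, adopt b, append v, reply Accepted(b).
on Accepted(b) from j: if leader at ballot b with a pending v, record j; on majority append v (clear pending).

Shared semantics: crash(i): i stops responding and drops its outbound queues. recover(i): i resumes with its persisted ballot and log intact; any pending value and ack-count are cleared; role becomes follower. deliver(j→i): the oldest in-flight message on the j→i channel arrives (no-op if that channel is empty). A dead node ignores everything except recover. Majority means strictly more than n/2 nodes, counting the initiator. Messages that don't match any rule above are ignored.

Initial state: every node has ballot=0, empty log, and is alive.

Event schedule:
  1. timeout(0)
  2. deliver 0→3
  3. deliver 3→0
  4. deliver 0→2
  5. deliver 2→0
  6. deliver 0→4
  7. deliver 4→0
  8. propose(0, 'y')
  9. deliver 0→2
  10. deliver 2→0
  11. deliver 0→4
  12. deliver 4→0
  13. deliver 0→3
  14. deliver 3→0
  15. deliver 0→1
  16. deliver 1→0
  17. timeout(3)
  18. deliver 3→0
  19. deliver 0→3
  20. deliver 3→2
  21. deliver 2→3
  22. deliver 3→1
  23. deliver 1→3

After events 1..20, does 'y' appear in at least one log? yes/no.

1. timeout(0):  <0:cand b5 ->
2. deliver 0→3:  <3:foll b5 ->
3. deliver 3→0:  nop
4. deliver 0→2:  <2:foll b5 ->
5. deliver 2→0:  <0:lead b5 ->
6. deliver 0→4:  <4:foll b5 ->
7. deliver 4→0:  nop
8. propose(0,'y'):  nop
9. deliver 0→2:  <2:foll b5 y>
10. deliver 2→0:  nop
11. deliver 0→4:  <4:foll b5 y>
12. deliver 4→0:  <0:lead b5 y>
13. deliver 0→3:  <3:foll b5 y>
14. deliver 3→0:  nop
15. deliver 0→1:  <1:foll b5 ->
16. deliver 1→0:  nop
17. timeout(3):  <3:cand b13 y>
18. deliver 3→0:  <0:foll b13 y>
19. deliver 0→3:  nop
20. deliver 3→2:  <2:foll b13 y>

yes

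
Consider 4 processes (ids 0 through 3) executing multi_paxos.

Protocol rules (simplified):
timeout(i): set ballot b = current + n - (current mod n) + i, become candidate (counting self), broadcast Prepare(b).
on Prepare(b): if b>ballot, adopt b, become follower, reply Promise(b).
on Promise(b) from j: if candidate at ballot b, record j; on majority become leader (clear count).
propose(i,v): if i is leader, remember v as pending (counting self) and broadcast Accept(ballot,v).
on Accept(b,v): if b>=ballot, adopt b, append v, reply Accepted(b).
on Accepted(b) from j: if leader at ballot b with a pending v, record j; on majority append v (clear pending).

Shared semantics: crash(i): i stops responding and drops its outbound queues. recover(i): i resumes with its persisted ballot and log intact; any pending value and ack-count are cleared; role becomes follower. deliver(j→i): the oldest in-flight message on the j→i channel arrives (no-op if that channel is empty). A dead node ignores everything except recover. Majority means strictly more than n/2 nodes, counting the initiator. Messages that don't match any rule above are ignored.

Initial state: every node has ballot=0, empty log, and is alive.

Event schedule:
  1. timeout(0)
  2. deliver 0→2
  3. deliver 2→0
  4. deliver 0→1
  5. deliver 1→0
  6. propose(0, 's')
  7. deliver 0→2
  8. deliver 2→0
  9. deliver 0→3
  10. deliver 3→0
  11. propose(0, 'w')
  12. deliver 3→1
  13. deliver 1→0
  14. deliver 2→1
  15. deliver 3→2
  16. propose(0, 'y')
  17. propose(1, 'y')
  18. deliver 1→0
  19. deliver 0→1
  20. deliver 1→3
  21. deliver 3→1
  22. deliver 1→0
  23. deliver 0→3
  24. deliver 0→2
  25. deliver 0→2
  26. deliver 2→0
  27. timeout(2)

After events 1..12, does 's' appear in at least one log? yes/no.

[1] timeout(0) → N0(cand b4 [-])
[2] deliver 0→2 → N2(foll b4 [-])
[3] deliver 2→0 → ∅
[4] deliver 0→1 → N1(foll b4 [-])
[5] deliver 1→0 → N0(lead b4 [-])
[6] propose(0,'s') → ∅
[7] deliver 0→2 → N2(foll b4 [s])
[8] deliver 2→0 → ∅
[9] deliver 0→3 → N3(foll b4 [-])
[10] deliver 3→0 → ∅
[11] propose(0,'w') → ∅
[12] deliver 3→1 → ∅

yes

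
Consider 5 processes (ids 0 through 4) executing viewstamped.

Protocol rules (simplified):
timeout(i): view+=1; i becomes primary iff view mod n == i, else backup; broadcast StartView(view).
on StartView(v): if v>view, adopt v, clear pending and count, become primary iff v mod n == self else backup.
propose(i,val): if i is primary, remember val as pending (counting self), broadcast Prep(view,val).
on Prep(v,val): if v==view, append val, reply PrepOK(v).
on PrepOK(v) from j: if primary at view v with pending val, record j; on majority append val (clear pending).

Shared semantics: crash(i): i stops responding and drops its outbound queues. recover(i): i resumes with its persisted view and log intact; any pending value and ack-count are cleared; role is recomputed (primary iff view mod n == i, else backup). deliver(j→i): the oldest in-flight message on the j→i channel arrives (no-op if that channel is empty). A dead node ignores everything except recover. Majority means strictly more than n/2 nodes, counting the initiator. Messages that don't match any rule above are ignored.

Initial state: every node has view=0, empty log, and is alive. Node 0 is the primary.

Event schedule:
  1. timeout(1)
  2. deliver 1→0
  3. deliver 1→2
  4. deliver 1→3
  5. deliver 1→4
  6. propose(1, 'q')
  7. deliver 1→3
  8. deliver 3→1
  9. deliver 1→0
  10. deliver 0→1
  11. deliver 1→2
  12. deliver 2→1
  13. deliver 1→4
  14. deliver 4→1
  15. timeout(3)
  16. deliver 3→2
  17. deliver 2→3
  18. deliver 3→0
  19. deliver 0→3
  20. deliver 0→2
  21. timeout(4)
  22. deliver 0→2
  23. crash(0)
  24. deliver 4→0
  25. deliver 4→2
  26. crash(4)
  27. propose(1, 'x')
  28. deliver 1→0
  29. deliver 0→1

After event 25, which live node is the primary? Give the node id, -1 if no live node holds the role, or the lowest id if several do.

1

[1] timeout(1) → N1(prim v1 [-])
[2] deliver 1→0 → N0(back v1 [-])
[3] deliver 1→2 → N2(back v1 [-])
[4] deliver 1→3 → N3(back v1 [-])
[5] deliver 1→4 → N4(back v1 [-])
[6] propose(1,'q') → ∅
[7] deliver 1→3 → N3(back v1 [q])
[8] deliver 3→1 → ∅
[9] deliver 1→0 → N0(back v1 [q])
[10] deliver 0→1 → N1(prim v1 [q])
[11] deliver 1→2 → N2(back v1 [q])
[12] deliver 2→1 → ∅
[13] deliver 1→4 → N4(back v1 [q])
[14] deliver 4→1 → ∅
[15] timeout(3) → N3(back v2 [q])
[16] deliver 3→2 → N2(prim v2 [q])
[17] deliver 2→3 → ∅
[18] deliver 3→0 → N0(back v2 [q])
[19] deliver 0→3 → ∅
[20] deliver 0→2 → ∅
[21] timeout(4) → N4(back v2 [q])
[22] deliver 0→2 → ∅
[23] crash(0) → N0(✗back v2 [q])
[24] deliver 4→0 → ∅
[25] deliver 4→2 → ∅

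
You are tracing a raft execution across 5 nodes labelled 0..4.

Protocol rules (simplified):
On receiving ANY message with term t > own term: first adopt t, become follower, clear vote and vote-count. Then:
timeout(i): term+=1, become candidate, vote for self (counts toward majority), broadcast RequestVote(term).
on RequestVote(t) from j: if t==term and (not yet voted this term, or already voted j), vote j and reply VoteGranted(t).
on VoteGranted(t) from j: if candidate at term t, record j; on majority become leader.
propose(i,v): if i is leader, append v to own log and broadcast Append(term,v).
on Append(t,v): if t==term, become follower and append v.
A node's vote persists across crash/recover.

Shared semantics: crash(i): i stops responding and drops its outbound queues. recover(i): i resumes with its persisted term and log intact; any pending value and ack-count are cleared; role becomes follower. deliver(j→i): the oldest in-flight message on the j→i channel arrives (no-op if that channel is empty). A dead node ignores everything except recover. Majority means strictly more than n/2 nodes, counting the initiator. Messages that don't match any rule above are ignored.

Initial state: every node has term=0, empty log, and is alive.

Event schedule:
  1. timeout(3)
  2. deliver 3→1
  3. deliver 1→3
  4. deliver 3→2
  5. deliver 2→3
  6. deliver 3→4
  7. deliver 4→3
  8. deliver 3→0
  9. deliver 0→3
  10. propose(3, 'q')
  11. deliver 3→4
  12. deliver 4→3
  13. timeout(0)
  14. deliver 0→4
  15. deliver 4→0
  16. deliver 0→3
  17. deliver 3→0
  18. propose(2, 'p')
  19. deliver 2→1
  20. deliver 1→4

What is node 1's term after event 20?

1

step 1 timeout(3): 3={cand,t=1,log=-}
step 2 deliver 3→1: 1={foll,t=1,log=-}
step 3 deliver 1→3: —
step 4 deliver 3→2: 2={foll,t=1,log=-}
step 5 deliver 2→3: 3={lead,t=1,log=-}
step 6 deliver 3→4: 4={foll,t=1,log=-}
step 7 deliver 4→3: —
step 8 deliver 3→0: 0={foll,t=1,log=-}
step 9 deliver 0→3: —
step 10 propose(3,'q'): 3={lead,t=1,log=q}
step 11 deliver 3→4: 4={foll,t=1,log=q}
step 12 deliver 4→3: —
step 13 timeout(0): 0={cand,t=2,log=-}
step 14 deliver 0→4: 4={foll,t=2,log=q}
step 15 deliver 4→0: —
step 16 deliver 0→3: 3={foll,t=2,log=q}
step 17 deliver 3→0: —
step 18 propose(2,'p'): —
step 19 deliver 2→1: —
step 20 deliver 1→4: —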